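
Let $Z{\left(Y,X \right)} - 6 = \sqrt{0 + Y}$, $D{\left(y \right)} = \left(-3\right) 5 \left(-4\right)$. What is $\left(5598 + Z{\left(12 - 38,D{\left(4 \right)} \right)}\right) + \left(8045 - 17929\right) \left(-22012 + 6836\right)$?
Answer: $150005188 + i \sqrt{26} \approx 1.5001 \cdot 10^{8} + 5.099 i$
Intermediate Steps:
$D{\left(y \right)} = 60$ ($D{\left(y \right)} = \left(-15\right) \left(-4\right) = 60$)
$Z{\left(Y,X \right)} = 6 + \sqrt{Y}$ ($Z{\left(Y,X \right)} = 6 + \sqrt{0 + Y} = 6 + \sqrt{Y}$)
$\left(5598 + Z{\left(12 - 38,D{\left(4 \right)} \right)}\right) + \left(8045 - 17929\right) \left(-22012 + 6836\right) = \left(5598 + \left(6 + \sqrt{12 - 38}\right)\right) + \left(8045 - 17929\right) \left(-22012 + 6836\right) = \left(5598 + \left(6 + \sqrt{-26}\right)\right) - -149999584 = \left(5598 + \left(6 + i \sqrt{26}\right)\right) + 149999584 = \left(5604 + i \sqrt{26}\right) + 149999584 = 150005188 + i \sqrt{26}$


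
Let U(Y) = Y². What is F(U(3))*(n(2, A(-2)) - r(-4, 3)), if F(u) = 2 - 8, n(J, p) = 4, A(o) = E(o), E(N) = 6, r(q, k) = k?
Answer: -6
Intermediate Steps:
A(o) = 6
F(u) = -6
F(U(3))*(n(2, A(-2)) - r(-4, 3)) = -6*(4 - 1*3) = -6*(4 - 3) = -6*1 = -6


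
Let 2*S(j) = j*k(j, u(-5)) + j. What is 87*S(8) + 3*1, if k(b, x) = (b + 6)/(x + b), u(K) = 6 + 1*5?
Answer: 11541/19 ≈ 607.42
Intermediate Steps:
u(K) = 11 (u(K) = 6 + 5 = 11)
k(b, x) = (6 + b)/(b + x)
S(j) = j/2 + j*(6 + j)/(2*(11 + j)) (S(j) = (j*((6 + j)/(j + 11)) + j)/2 = (j*((6 + j)/(11 + j)) + j)/2 = (j*(6 + j)/(11 + j) + j)/2 = (j + j*(6 + j)/(11 + j))/2 = j/2 + j*(6 + j)/(2*(11 + j)))
87*S(8) + 3*1 = 87*((½)*8*(17 + 2*8)/(11 + 8)) + 3*1 = 87*((½)*8*(17 + 16)/19) + 3 = 87*((½)*8*(1/19)*33) + 3 = 87*(132/19) + 3 = 11484/19 + 3 = 11541/19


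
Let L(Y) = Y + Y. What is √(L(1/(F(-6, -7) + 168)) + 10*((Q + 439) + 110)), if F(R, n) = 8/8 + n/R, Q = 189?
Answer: 4*√480826677/1021 ≈ 85.907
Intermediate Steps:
F(R, n) = 1 + n/R (F(R, n) = 8*(⅛) + n/R = 1 + n/R)
L(Y) = 2*Y
√(L(1/(F(-6, -7) + 168)) + 10*((Q + 439) + 110)) = √(2/((-6 - 7)/(-6) + 168) + 10*((189 + 439) + 110)) = √(2/(-⅙*(-13) + 168) + 10*(628 + 110)) = √(2/(13/6 + 168) + 10*738) = √(2/(1021/6) + 7380) = √(2*(6/1021) + 7380) = √(12/1021 + 7380) = √(7534992/1021) = 4*√480826677/1021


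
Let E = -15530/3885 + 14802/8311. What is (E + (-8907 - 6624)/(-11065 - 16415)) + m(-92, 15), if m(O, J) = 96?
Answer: 5580922346519/59152046520 ≈ 94.349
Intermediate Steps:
E = -14312812/6457647 (E = -15530*1/3885 + 14802*(1/8311) = -3106/777 + 14802/8311 = -14312812/6457647 ≈ -2.2164)
(E + (-8907 - 6624)/(-11065 - 16415)) + m(-92, 15) = (-14312812/6457647 + (-8907 - 6624)/(-11065 - 16415)) + 96 = (-14312812/6457647 - 15531/(-27480)) + 96 = (-14312812/6457647 - 15531*(-1/27480)) + 96 = (-14312812/6457647 + 5177/9160) + 96 = -97674119401/59152046520 + 96 = 5580922346519/59152046520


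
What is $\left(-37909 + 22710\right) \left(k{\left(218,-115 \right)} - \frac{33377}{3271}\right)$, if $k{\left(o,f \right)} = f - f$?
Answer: $\frac{507297023}{3271} \approx 1.5509 \cdot 10^{5}$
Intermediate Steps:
$k{\left(o,f \right)} = 0$
$\left(-37909 + 22710\right) \left(k{\left(218,-115 \right)} - \frac{33377}{3271}\right) = \left(-37909 + 22710\right) \left(0 - \frac{33377}{3271}\right) = - 15199 \left(0 - \frac{33377}{3271}\right) = \left(-15199\right) \left(- \frac{33377}{3271}\right) = \frac{507297023}{3271}$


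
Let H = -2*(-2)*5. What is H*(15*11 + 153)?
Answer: 6360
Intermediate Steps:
H = 20 (H = 4*5 = 20)
H*(15*11 + 153) = 20*(15*11 + 153) = 20*(165 + 153) = 20*318 = 6360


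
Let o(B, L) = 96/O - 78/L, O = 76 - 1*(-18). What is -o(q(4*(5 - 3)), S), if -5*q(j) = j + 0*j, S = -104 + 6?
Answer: -4185/2303 ≈ -1.8172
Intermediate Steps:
O = 94 (O = 76 + 18 = 94)
S = -98
q(j) = -j/5 (q(j) = -(j + 0*j)/5 = -(j + 0)/5 = -j/5)
o(B, L) = 48/47 - 78/L (o(B, L) = 96/94 - 78/L = 96*(1/94) - 78/L = 48/47 - 78/L)
-o(q(4*(5 - 3)), S) = -(48/47 - 78/(-98)) = -(48/47 - 78*(-1/98)) = -(48/47 + 39/49) = -1*4185/2303 = -4185/2303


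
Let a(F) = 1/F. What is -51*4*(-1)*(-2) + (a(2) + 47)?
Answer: -721/2 ≈ -360.50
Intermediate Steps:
-51*4*(-1)*(-2) + (a(2) + 47) = -51*4*(-1)*(-2) + (1/2 + 47) = -(-204)*(-2) + (1/2 + 47) = -51*8 + 95/2 = -408 + 95/2 = -721/2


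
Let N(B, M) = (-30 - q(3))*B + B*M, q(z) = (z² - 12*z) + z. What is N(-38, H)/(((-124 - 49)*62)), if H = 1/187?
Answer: -21299/1002881 ≈ -0.021238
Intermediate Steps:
H = 1/187 ≈ 0.0053476
q(z) = z² - 11*z
N(B, M) = -6*B + B*M (N(B, M) = (-30 - 3*(-11 + 3))*B + B*M = (-30 - 3*(-8))*B + B*M = (-30 - 1*(-24))*B + B*M = (-30 + 24)*B + B*M = -6*B + B*M)
N(-38, H)/(((-124 - 49)*62)) = (-38*(-6 + 1/187))/(((-124 - 49)*62)) = (-38*(-1121/187))/((-173*62)) = (42598/187)/(-10726) = (42598/187)*(-1/10726) = -21299/1002881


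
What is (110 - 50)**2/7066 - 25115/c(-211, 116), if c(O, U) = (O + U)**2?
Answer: -14497259/6377065 ≈ -2.2733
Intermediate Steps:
(110 - 50)**2/7066 - 25115/c(-211, 116) = (110 - 50)**2/7066 - 25115/(-211 + 116)**2 = 60**2*(1/7066) - 25115/((-95)**2) = 3600*(1/7066) - 25115/9025 = 1800/3533 - 25115*1/9025 = 1800/3533 - 5023/1805 = -14497259/6377065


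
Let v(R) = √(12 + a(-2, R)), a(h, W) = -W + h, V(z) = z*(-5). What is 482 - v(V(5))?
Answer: 482 - √35 ≈ 476.08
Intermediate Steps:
V(z) = -5*z
a(h, W) = h - W
v(R) = √(10 - R) (v(R) = √(12 + (-2 - R)) = √(10 - R))
482 - v(V(5)) = 482 - √(10 - (-5)*5) = 482 - √(10 - 1*(-25)) = 482 - √(10 + 25) = 482 - √35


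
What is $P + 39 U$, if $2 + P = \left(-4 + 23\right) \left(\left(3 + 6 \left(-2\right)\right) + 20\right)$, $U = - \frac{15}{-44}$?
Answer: $\frac{9693}{44} \approx 220.3$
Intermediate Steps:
$U = \frac{15}{44}$ ($U = \left(-15\right) \left(- \frac{1}{44}\right) = \frac{15}{44} \approx 0.34091$)
$P = 207$ ($P = -2 + \left(-4 + 23\right) \left(\left(3 + 6 \left(-2\right)\right) + 20\right) = -2 + 19 \left(\left(3 - 12\right) + 20\right) = -2 + 19 \left(-9 + 20\right) = -2 + 19 \cdot 11 = -2 + 209 = 207$)
$P + 39 U = 207 + 39 \cdot \frac{15}{44} = 207 + \frac{585}{44} = \frac{9693}{44}$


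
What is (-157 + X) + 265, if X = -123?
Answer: -15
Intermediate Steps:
(-157 + X) + 265 = (-157 - 123) + 265 = -280 + 265 = -15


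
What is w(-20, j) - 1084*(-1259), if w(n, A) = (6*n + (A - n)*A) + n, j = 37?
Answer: 1366725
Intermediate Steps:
w(n, A) = 7*n + A*(A - n) (w(n, A) = (6*n + A*(A - n)) + n = 7*n + A*(A - n))
w(-20, j) - 1084*(-1259) = (37² + 7*(-20) - 1*37*(-20)) - 1084*(-1259) = (1369 - 140 + 740) + 1364756 = 1969 + 1364756 = 1366725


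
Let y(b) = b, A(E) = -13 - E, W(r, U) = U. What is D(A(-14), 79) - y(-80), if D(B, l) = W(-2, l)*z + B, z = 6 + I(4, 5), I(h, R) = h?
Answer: 871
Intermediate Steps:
z = 10 (z = 6 + 4 = 10)
D(B, l) = B + 10*l (D(B, l) = l*10 + B = 10*l + B = B + 10*l)
D(A(-14), 79) - y(-80) = ((-13 - 1*(-14)) + 10*79) - 1*(-80) = ((-13 + 14) + 790) + 80 = (1 + 790) + 80 = 791 + 80 = 871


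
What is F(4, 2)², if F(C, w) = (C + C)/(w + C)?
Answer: 16/9 ≈ 1.7778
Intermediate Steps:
F(C, w) = 2*C/(C + w) (F(C, w) = (2*C)/(C + w) = 2*C/(C + w))
F(4, 2)² = (2*4/(4 + 2))² = (2*4/6)² = (2*4*(⅙))² = (4/3)² = 16/9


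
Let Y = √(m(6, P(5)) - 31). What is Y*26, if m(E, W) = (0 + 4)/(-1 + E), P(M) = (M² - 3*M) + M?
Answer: 26*I*√755/5 ≈ 142.88*I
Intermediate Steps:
P(M) = M² - 2*M
m(E, W) = 4/(-1 + E)
Y = I*√755/5 (Y = √(4/(-1 + 6) - 31) = √(4/5 - 31) = √(4*(⅕) - 31) = √(⅘ - 31) = √(-151/5) = I*√755/5 ≈ 5.4955*I)
Y*26 = (I*√755/5)*26 = 26*I*√755/5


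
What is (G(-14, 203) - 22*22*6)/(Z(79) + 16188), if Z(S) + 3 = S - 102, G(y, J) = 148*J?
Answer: 13570/8081 ≈ 1.6792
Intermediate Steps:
Z(S) = -105 + S (Z(S) = -3 + (S - 102) = -3 + (-102 + S) = -105 + S)
(G(-14, 203) - 22*22*6)/(Z(79) + 16188) = (148*203 - 22*22*6)/((-105 + 79) + 16188) = (30044 - 484*6)/(-26 + 16188) = (30044 - 2904)/16162 = 27140*(1/16162) = 13570/8081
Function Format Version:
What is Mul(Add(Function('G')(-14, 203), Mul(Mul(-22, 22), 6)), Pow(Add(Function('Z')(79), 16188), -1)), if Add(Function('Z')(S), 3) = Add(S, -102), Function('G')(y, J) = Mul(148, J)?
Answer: Rational(13570, 8081) ≈ 1.6792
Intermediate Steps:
Function('Z')(S) = Add(-105, S) (Function('Z')(S) = Add(-3, Add(S, -102)) = Add(-3, Add(-102, S)) = Add(-105, S))
Mul(Add(Function('G')(-14, 203), Mul(Mul(-22, 22), 6)), Pow(Add(Function('Z')(79), 16188), -1)) = Mul(Add(Mul(148, 203), Mul(Mul(-22, 22), 6)), Pow(Add(Add(-105, 79), 16188), -1)) = Mul(Add(30044, Mul(-484, 6)), Pow(Add(-26, 16188), -1)) = Mul(Add(30044, -2904), Pow(16162, -1)) = Mul(27140, Rational(1, 16162)) = Rational(13570, 8081)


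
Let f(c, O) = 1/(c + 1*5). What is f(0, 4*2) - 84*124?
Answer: -52079/5 ≈ -10416.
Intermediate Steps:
f(c, O) = 1/(5 + c) (f(c, O) = 1/(c + 5) = 1/(5 + c))
f(0, 4*2) - 84*124 = 1/(5 + 0) - 84*124 = 1/5 - 10416 = ⅕ - 10416 = -52079/5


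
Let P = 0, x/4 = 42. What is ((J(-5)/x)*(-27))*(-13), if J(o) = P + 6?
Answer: 351/28 ≈ 12.536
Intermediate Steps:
x = 168 (x = 4*42 = 168)
J(o) = 6 (J(o) = 0 + 6 = 6)
((J(-5)/x)*(-27))*(-13) = ((6/168)*(-27))*(-13) = ((6*(1/168))*(-27))*(-13) = ((1/28)*(-27))*(-13) = -27/28*(-13) = 351/28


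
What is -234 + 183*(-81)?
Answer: -15057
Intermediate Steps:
-234 + 183*(-81) = -234 - 14823 = -15057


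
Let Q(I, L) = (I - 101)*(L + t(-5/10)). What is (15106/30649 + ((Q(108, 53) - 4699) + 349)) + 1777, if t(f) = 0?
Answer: -67473992/30649 ≈ -2201.5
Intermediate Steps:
Q(I, L) = L*(-101 + I) (Q(I, L) = (I - 101)*(L + 0) = (-101 + I)*L = L*(-101 + I))
(15106/30649 + ((Q(108, 53) - 4699) + 349)) + 1777 = (15106/30649 + ((53*(-101 + 108) - 4699) + 349)) + 1777 = (15106*(1/30649) + ((53*7 - 4699) + 349)) + 1777 = (15106/30649 + ((371 - 4699) + 349)) + 1777 = (15106/30649 + (-4328 + 349)) + 1777 = (15106/30649 - 3979) + 1777 = -121937265/30649 + 1777 = -67473992/30649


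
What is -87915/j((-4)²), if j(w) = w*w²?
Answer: -87915/4096 ≈ -21.464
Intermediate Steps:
j(w) = w³
-87915/j((-4)²) = -87915/(((-4)²)³) = -87915/(16³) = -87915/4096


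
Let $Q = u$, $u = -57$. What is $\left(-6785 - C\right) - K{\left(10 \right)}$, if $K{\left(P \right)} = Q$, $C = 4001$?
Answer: $-10729$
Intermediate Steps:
$Q = -57$
$K{\left(P \right)} = -57$
$\left(-6785 - C\right) - K{\left(10 \right)} = \left(-6785 - 4001\right) - -57 = \left(-6785 - 4001\right) + 57 = -10786 + 57 = -10729$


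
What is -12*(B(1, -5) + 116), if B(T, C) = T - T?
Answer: -1392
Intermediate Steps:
B(T, C) = 0
-12*(B(1, -5) + 116) = -12*(0 + 116) = -12*116 = -1392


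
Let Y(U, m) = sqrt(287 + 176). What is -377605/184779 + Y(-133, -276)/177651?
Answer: -377605/184779 + sqrt(463)/177651 ≈ -2.0434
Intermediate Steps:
Y(U, m) = sqrt(463)
-377605/184779 + Y(-133, -276)/177651 = -377605/184779 + sqrt(463)/177651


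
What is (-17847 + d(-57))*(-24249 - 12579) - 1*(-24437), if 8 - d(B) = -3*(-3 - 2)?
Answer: 657551549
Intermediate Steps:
d(B) = -7 (d(B) = 8 - (-3)*(-3 - 2) = 8 - (-3)*(-5) = 8 - 1*15 = 8 - 15 = -7)
(-17847 + d(-57))*(-24249 - 12579) - 1*(-24437) = (-17847 - 7)*(-24249 - 12579) - 1*(-24437) = -17854*(-36828) + 24437 = 657527112 + 24437 = 657551549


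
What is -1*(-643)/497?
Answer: 643/497 ≈ 1.2938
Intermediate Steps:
-1*(-643)/497 = 643*(1/497) = 643/497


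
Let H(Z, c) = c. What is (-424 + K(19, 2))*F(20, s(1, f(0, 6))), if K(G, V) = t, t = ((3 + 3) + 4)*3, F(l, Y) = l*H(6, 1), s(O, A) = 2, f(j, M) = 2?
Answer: -7880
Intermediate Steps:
F(l, Y) = l (F(l, Y) = l*1 = l)
t = 30 (t = (6 + 4)*3 = 10*3 = 30)
K(G, V) = 30
(-424 + K(19, 2))*F(20, s(1, f(0, 6))) = (-424 + 30)*20 = -394*20 = -7880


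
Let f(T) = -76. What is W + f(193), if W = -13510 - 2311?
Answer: -15897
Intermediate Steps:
W = -15821
W + f(193) = -15821 - 76 = -15897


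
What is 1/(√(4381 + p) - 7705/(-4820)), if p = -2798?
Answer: -1485524/1468700887 + 929296*√1583/1468700887 ≈ 0.024163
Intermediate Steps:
1/(√(4381 + p) - 7705/(-4820)) = 1/(√(4381 - 2798) - 7705/(-4820)) = 1/(√1583 - 7705*(-1/4820)) = 1/(√1583 + 1541/964) = 1/(1541/964 + √1583)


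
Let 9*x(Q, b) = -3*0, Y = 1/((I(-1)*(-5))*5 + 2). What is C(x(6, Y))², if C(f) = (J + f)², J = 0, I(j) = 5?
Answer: 0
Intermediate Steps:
Y = -1/123 (Y = 1/((5*(-5))*5 + 2) = 1/(-25*5 + 2) = 1/(-125 + 2) = 1/(-123) = -1/123 ≈ -0.0081301)
x(Q, b) = 0 (x(Q, b) = (-3*0)/9 = (⅑)*0 = 0)
C(f) = f² (C(f) = (0 + f)² = f²)
C(x(6, Y))² = (0²)² = 0² = 0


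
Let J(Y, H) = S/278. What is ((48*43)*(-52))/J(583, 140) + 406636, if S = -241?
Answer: 127836460/241 ≈ 5.3044e+5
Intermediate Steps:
J(Y, H) = -241/278
((48*43)*(-52))/J(583, 140) + 406636 = ((48*43)*(-52))/(-241/278) + 406636 = (2064*(-52))*(-278/241) + 406636 = -107328*(-278/241) + 406636 = 29837184/241 + 406636 = 127836460/241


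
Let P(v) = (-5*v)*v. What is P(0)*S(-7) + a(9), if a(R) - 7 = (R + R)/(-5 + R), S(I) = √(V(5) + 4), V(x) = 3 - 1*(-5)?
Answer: 23/2 ≈ 11.500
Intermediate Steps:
V(x) = 8 (V(x) = 3 + 5 = 8)
P(v) = -5*v²
S(I) = 2*√3 (S(I) = √(8 + 4) = √12 = 2*√3)
a(R) = 7 + 2*R/(-5 + R) (a(R) = 7 + (R + R)/(-5 + R) = 7 + (2*R)/(-5 + R) = 7 + 2*R/(-5 + R))
P(0)*S(-7) + a(9) = (-5*0²)*(2*√3) + (-35 + 9*9)/(-5 + 9) = (-5*0)*(2*√3) + (-35 + 81)/4 = 0*(2*√3) + (¼)*46 = 0 + 23/2 = 23/2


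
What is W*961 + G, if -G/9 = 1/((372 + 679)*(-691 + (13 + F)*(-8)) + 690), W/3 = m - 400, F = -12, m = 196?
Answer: -47962752731/81551 ≈ -5.8813e+5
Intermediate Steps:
W = -612 (W = 3*(196 - 400) = 3*(-204) = -612)
G = 1/81551 (G = -9/((372 + 679)*(-691 + (13 - 12)*(-8)) + 690) = -9/(1051*(-691 + 1*(-8)) + 690) = -9/(1051*(-691 - 8) + 690) = -9/(1051*(-699) + 690) = -9/(-734649 + 690) = -9/(-733959) = -9*(-1/733959) = 1/81551 ≈ 1.2262e-5)
W*961 + G = -612*961 + 1/81551 = -588132 + 1/81551 = -47962752731/81551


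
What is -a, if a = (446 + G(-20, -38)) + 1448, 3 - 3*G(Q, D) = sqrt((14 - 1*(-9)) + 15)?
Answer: -1895 + sqrt(38)/3 ≈ -1892.9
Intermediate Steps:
G(Q, D) = 1 - sqrt(38)/3 (G(Q, D) = 1 - sqrt((14 - 1*(-9)) + 15)/3 = 1 - sqrt((14 + 9) + 15)/3 = 1 - sqrt(23 + 15)/3 = 1 - sqrt(38)/3)
a = 1895 - sqrt(38)/3 (a = (446 + (1 - sqrt(38)/3)) + 1448 = (447 - sqrt(38)/3) + 1448 = 1895 - sqrt(38)/3 ≈ 1892.9)
-a = -(1895 - sqrt(38)/3) = -1895 + sqrt(38)/3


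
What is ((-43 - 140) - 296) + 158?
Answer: -321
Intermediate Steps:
((-43 - 140) - 296) + 158 = (-183 - 296) + 158 = -479 + 158 = -321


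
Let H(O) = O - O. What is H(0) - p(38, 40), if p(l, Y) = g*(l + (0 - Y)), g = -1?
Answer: -2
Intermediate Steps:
p(l, Y) = Y - l (p(l, Y) = -(l + (0 - Y)) = -(l - Y) = Y - l)
H(O) = 0
H(0) - p(38, 40) = 0 - (40 - 1*38) = 0 - (40 - 38) = 0 - 1*2 = 0 - 2 = -2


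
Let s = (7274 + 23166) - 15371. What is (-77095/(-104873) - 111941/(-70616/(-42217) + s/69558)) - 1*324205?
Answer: -624957277569877124/1629813285689 ≈ -3.8345e+5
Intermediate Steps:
s = 15069 (s = 30440 - 15371 = 15069)
(-77095/(-104873) - 111941/(-70616/(-42217) + s/69558)) - 1*324205 = (-77095/(-104873) - 111941/(-70616/(-42217) + 15069/69558)) - 1*324205 = (-77095*(-1/104873) - 111941/(-70616*(-1/42217) + 15069*(1/69558))) - 324205 = (4535/6169 - 111941/(10088/6031 + 5023/23186)) - 324205 = (4535/6169 - 111941/264194081/139834766) - 324205 = (4535/6169 - 111941*139834766/264194081) - 324205 = (4535/6169 - 15653243540806/264194081) - 324205 = -96563661283074879/1629813285689 - 324205 = -624957277569877124/1629813285689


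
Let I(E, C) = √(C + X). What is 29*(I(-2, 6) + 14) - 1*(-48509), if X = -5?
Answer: 48944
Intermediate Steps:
I(E, C) = √(-5 + C) (I(E, C) = √(C - 5) = √(-5 + C))
29*(I(-2, 6) + 14) - 1*(-48509) = 29*(√(-5 + 6) + 14) - 1*(-48509) = 29*(√1 + 14) + 48509 = 29*(1 + 14) + 48509 = 29*15 + 48509 = 435 + 48509 = 48944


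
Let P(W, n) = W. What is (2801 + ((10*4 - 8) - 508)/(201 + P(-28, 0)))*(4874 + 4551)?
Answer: 4562614225/173 ≈ 2.6374e+7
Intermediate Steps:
(2801 + ((10*4 - 8) - 508)/(201 + P(-28, 0)))*(4874 + 4551) = (2801 + ((10*4 - 8) - 508)/(201 - 28))*(4874 + 4551) = (2801 + ((40 - 8) - 508)/173)*9425 = (2801 + (32 - 508)*(1/173))*9425 = (2801 - 476*1/173)*9425 = (2801 - 476/173)*9425 = (484097/173)*9425 = 4562614225/173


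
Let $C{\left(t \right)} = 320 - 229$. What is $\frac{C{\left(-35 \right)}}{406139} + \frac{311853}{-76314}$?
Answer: $- \frac{534382789}{130776758} \approx -4.0862$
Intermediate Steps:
$C{\left(t \right)} = 91$ ($C{\left(t \right)} = 320 - 229 = 91$)
$\frac{C{\left(-35 \right)}}{406139} + \frac{311853}{-76314} = \frac{91}{406139} + \frac{311853}{-76314} = 91 \cdot \frac{1}{406139} + 311853 \left(- \frac{1}{76314}\right) = \frac{91}{406139} - \frac{103951}{25438} = - \frac{534382789}{130776758}$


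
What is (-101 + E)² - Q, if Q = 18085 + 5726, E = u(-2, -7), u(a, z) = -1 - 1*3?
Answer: -12786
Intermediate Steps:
u(a, z) = -4 (u(a, z) = -1 - 3 = -4)
E = -4
Q = 23811
(-101 + E)² - Q = (-101 - 4)² - 1*23811 = (-105)² - 23811 = 11025 - 23811 = -12786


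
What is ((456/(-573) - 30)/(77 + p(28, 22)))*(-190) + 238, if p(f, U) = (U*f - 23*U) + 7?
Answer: 4968216/18527 ≈ 268.16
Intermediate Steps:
p(f, U) = 7 - 23*U + U*f (p(f, U) = (-23*U + U*f) + 7 = 7 - 23*U + U*f)
((456/(-573) - 30)/(77 + p(28, 22)))*(-190) + 238 = ((456/(-573) - 30)/(77 + (7 - 23*22 + 22*28)))*(-190) + 238 = ((456*(-1/573) - 30)/(77 + (7 - 506 + 616)))*(-190) + 238 = ((-152/191 - 30)/(77 + 117))*(-190) + 238 = -5882/191/194*(-190) + 238 = -5882/191*1/194*(-190) + 238 = -2941/18527*(-190) + 238 = 558790/18527 + 238 = 4968216/18527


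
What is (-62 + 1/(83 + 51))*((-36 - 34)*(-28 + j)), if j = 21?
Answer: -2035215/67 ≈ -30376.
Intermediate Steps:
(-62 + 1/(83 + 51))*((-36 - 34)*(-28 + j)) = (-62 + 1/(83 + 51))*((-36 - 34)*(-28 + 21)) = (-62 + 1/134)*(-70*(-7)) = (-62 + 1/134)*490 = -8307/134*490 = -2035215/67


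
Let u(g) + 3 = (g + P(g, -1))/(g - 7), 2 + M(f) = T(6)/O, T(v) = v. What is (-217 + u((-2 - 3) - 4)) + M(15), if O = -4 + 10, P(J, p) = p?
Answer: -1763/8 ≈ -220.38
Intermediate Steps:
O = 6
M(f) = -1 (M(f) = -2 + 6/6 = -2 + 6*(⅙) = -2 + 1 = -1)
u(g) = -3 + (-1 + g)/(-7 + g) (u(g) = -3 + (g - 1)/(g - 7) = -3 + (-1 + g)/(-7 + g))
(-217 + u((-2 - 3) - 4)) + M(15) = (-217 + 2*(10 - ((-2 - 3) - 4))/(-7 + ((-2 - 3) - 4))) - 1 = (-217 + 2*(10 - (-5 - 4))/(-7 + (-5 - 4))) - 1 = (-217 + 2*(10 - 1*(-9))/(-7 - 9)) - 1 = (-217 + 2*(10 + 9)/(-16)) - 1 = (-217 + 2*(-1/16)*19) - 1 = (-217 - 19/8) - 1 = -1755/8 - 1 = -1763/8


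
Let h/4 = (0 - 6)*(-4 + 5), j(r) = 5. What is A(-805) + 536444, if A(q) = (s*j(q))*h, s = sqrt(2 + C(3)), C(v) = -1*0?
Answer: 536444 - 120*sqrt(2) ≈ 5.3627e+5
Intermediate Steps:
C(v) = 0
s = sqrt(2) (s = sqrt(2 + 0) = sqrt(2) ≈ 1.4142)
h = -24 (h = 4*((0 - 6)*(-4 + 5)) = 4*(-6*1) = 4*(-6) = -24)
A(q) = -120*sqrt(2) (A(q) = (sqrt(2)*5)*(-24) = (5*sqrt(2))*(-24) = -120*sqrt(2))
A(-805) + 536444 = -120*sqrt(2) + 536444 = 536444 - 120*sqrt(2)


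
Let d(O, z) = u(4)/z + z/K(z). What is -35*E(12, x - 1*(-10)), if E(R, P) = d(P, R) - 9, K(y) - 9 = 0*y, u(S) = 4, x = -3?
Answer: 770/3 ≈ 256.67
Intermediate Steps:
K(y) = 9 (K(y) = 9 + 0*y = 9 + 0 = 9)
d(O, z) = 4/z + z/9
E(R, P) = -9 + 4/R + R/9 (E(R, P) = (4/R + R/9) - 9 = -9 + 4/R + R/9)
-35*E(12, x - 1*(-10)) = -35*(-9 + 4/12 + (1/9)*12) = -35*(-9 + 4*(1/12) + 4/3) = -35*(-9 + 1/3 + 4/3) = -35*(-22/3) = 770/3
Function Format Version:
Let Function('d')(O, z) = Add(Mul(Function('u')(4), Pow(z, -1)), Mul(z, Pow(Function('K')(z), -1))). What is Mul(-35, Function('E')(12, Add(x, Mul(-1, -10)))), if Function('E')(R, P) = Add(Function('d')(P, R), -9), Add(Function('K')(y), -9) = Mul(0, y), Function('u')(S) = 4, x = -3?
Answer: Rational(770, 3) ≈ 256.67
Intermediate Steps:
Function('K')(y) = 9 (Function('K')(y) = Add(9, Mul(0, y)) = Add(9, 0) = 9)
Function('d')(O, z) = Add(Mul(4, Pow(z, -1)), Mul(Rational(1, 9), z)) (Function('d')(O, z) = Add(Mul(4, Pow(z, -1)), Mul(z, Pow(9, -1))) = Add(Mul(4, Pow(z, -1)), Mul(z, Rational(1, 9))) = Add(Mul(4, Pow(z, -1)), Mul(Rational(1, 9), z)))
Function('E')(R, P) = Add(-9, Mul(4, Pow(R, -1)), Mul(Rational(1, 9), R)) (Function('E')(R, P) = Add(Add(Mul(4, Pow(R, -1)), Mul(Rational(1, 9), R)), -9) = Add(-9, Mul(4, Pow(R, -1)), Mul(Rational(1, 9), R)))
Mul(-35, Function('E')(12, Add(x, Mul(-1, -10)))) = Mul(-35, Add(-9, Mul(4, Pow(12, -1)), Mul(Rational(1, 9), 12))) = Mul(-35, Add(-9, Mul(4, Rational(1, 12)), Rational(4, 3))) = Mul(-35, Add(-9, Rational(1, 3), Rational(4, 3))) = Mul(-35, Rational(-22, 3)) = Rational(770, 3)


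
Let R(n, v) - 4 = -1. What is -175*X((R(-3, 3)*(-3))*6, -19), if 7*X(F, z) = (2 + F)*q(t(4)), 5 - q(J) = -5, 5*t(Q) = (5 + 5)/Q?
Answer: 13000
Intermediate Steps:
t(Q) = 2/Q (t(Q) = ((5 + 5)/Q)/5 = (10/Q)/5 = 2/Q)
R(n, v) = 3 (R(n, v) = 4 - 1 = 3)
q(J) = 10 (q(J) = 5 - 1*(-5) = 5 + 5 = 10)
X(F, z) = 20/7 + 10*F/7 (X(F, z) = ((2 + F)*10)/7 = (20 + 10*F)/7 = 20/7 + 10*F/7)
-175*X((R(-3, 3)*(-3))*6, -19) = -175*(20/7 + 10*((3*(-3))*6)/7) = -175*(20/7 + 10*(-9*6)/7) = -175*(20/7 + (10/7)*(-54)) = -175*(20/7 - 540/7) = -175*(-520/7) = 13000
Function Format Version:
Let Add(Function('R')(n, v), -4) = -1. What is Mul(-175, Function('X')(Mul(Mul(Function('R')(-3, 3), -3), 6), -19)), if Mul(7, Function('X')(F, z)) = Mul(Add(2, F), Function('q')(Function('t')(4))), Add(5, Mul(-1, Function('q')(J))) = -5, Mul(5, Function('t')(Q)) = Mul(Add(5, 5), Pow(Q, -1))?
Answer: 13000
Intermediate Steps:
Function('t')(Q) = Mul(2, Pow(Q, -1)) (Function('t')(Q) = Mul(Rational(1, 5), Mul(Add(5, 5), Pow(Q, -1))) = Mul(Rational(1, 5), Mul(10, Pow(Q, -1))) = Mul(2, Pow(Q, -1)))
Function('R')(n, v) = 3 (Function('R')(n, v) = Add(4, -1) = 3)
Function('q')(J) = 10 (Function('q')(J) = Add(5, Mul(-1, -5)) = Add(5, 5) = 10)
Function('X')(F, z) = Add(Rational(20, 7), Mul(Rational(10, 7), F)) (Function('X')(F, z) = Mul(Rational(1, 7), Mul(Add(2, F), 10)) = Mul(Rational(1, 7), Add(20, Mul(10, F))) = Add(Rational(20, 7), Mul(Rational(10, 7), F)))
Mul(-175, Function('X')(Mul(Mul(Function('R')(-3, 3), -3), 6), -19)) = Mul(-175, Add(Rational(20, 7), Mul(Rational(10, 7), Mul(Mul(3, -3), 6)))) = Mul(-175, Add(Rational(20, 7), Mul(Rational(10, 7), Mul(-9, 6)))) = Mul(-175, Add(Rational(20, 7), Mul(Rational(10, 7), -54))) = Mul(-175, Add(Rational(20, 7), Rational(-540, 7))) = Mul(-175, Rational(-520, 7)) = 13000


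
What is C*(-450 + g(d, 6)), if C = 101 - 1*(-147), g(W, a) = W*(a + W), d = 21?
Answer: 29016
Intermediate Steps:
g(W, a) = W*(W + a)
C = 248 (C = 101 + 147 = 248)
C*(-450 + g(d, 6)) = 248*(-450 + 21*(21 + 6)) = 248*(-450 + 21*27) = 248*(-450 + 567) = 248*117 = 29016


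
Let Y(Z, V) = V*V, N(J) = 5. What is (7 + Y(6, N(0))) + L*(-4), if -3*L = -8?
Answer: 64/3 ≈ 21.333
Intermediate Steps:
L = 8/3 (L = -⅓*(-8) = 8/3 ≈ 2.6667)
Y(Z, V) = V²
(7 + Y(6, N(0))) + L*(-4) = (7 + 5²) + (8/3)*(-4) = (7 + 25) - 32/3 = 32 - 32/3 = 64/3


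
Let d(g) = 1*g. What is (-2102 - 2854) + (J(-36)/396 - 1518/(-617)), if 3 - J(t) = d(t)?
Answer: -403428067/81444 ≈ -4953.4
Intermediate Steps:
d(g) = g
J(t) = 3 - t
(-2102 - 2854) + (J(-36)/396 - 1518/(-617)) = (-2102 - 2854) + ((3 - 1*(-36))/396 - 1518/(-617)) = -4956 + ((3 + 36)*(1/396) - 1518*(-1/617)) = -4956 + (39*(1/396) + 1518/617) = -4956 + (13/132 + 1518/617) = -4956 + 208397/81444 = -403428067/81444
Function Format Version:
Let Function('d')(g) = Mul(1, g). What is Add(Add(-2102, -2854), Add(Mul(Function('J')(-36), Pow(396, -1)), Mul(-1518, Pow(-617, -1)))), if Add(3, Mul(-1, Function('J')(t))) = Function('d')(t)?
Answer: Rational(-403428067, 81444) ≈ -4953.4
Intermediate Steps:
Function('d')(g) = g
Function('J')(t) = Add(3, Mul(-1, t))
Add(Add(-2102, -2854), Add(Mul(Function('J')(-36), Pow(396, -1)), Mul(-1518, Pow(-617, -1)))) = Add(Add(-2102, -2854), Add(Mul(Add(3, Mul(-1, -36)), Pow(396, -1)), Mul(-1518, Pow(-617, -1)))) = Add(-4956, Add(Mul(Add(3, 36), Rational(1, 396)), Mul(-1518, Rational(-1, 617)))) = Add(-4956, Add(Mul(39, Rational(1, 396)), Rational(1518, 617))) = Add(-4956, Add(Rational(13, 132), Rational(1518, 617))) = Add(-4956, Rational(208397, 81444)) = Rational(-403428067, 81444)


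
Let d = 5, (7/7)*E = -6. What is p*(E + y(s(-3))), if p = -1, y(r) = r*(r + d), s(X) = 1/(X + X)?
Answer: 245/36 ≈ 6.8056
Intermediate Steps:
s(X) = 1/(2*X)
E = -6
y(r) = r*(5 + r) (y(r) = r*(r + 5) = r*(5 + r))
p*(E + y(s(-3))) = -(-6 + ((1/2)/(-3))*(5 + (1/2)/(-3))) = -(-6 + ((1/2)*(-1/3))*(5 + (1/2)*(-1/3))) = -(-6 - (5 - 1/6)/6) = -(-6 - 1/6*29/6) = -(-6 - 29/36) = -1*(-245/36) = 245/36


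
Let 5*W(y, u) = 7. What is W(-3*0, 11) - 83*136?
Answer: -56433/5 ≈ -11287.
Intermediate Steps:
W(y, u) = 7/5 (W(y, u) = (1/5)*7 = 7/5)
W(-3*0, 11) - 83*136 = 7/5 - 83*136 = 7/5 - 11288 = -56433/5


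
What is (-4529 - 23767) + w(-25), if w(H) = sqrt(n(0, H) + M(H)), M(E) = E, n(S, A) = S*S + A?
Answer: -28296 + 5*I*sqrt(2) ≈ -28296.0 + 7.0711*I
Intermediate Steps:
n(S, A) = A + S**2 (n(S, A) = S**2 + A = A + S**2)
w(H) = sqrt(2)*sqrt(H) (w(H) = sqrt((H + 0**2) + H) = sqrt((H + 0) + H) = sqrt(H + H) = sqrt(2*H) = sqrt(2)*sqrt(H))
(-4529 - 23767) + w(-25) = (-4529 - 23767) + sqrt(2)*sqrt(-25) = -28296 + sqrt(2)*(5*I) = -28296 + 5*I*sqrt(2)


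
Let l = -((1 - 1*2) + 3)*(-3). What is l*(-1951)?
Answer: -11706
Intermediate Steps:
l = 6 (l = -((1 - 2) + 3)*(-3) = -(-1 + 3)*(-3) = -2*(-3) = -1*(-6) = 6)
l*(-1951) = 6*(-1951) = -11706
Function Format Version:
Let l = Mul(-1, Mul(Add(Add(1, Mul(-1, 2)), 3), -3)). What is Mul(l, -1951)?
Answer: -11706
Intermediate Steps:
l = 6 (l = Mul(-1, Mul(Add(Add(1, -2), 3), -3)) = Mul(-1, Mul(Add(-1, 3), -3)) = Mul(-1, Mul(2, -3)) = Mul(-1, -6) = 6)
Mul(l, -1951) = Mul(6, -1951) = -11706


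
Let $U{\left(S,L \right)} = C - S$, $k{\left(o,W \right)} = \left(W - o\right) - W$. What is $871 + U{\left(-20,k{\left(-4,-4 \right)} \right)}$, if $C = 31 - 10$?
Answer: $912$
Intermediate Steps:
$C = 21$ ($C = 31 + \left(-14 + 4\right) = 31 - 10 = 21$)
$k{\left(o,W \right)} = - o$
$U{\left(S,L \right)} = 21 - S$
$871 + U{\left(-20,k{\left(-4,-4 \right)} \right)} = 871 + \left(21 - -20\right) = 871 + \left(21 + 20\right) = 871 + 41 = 912$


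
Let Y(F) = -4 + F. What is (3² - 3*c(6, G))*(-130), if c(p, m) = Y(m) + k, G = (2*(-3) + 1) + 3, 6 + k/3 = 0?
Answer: -10530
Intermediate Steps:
k = -18 (k = -18 + 3*0 = -18 + 0 = -18)
G = -2 (G = (-6 + 1) + 3 = -5 + 3 = -2)
c(p, m) = -22 + m (c(p, m) = (-4 + m) - 18 = -22 + m)
(3² - 3*c(6, G))*(-130) = (3² - 3*(-22 - 2))*(-130) = (9 - 3*(-24))*(-130) = (9 + 72)*(-130) = 81*(-130) = -10530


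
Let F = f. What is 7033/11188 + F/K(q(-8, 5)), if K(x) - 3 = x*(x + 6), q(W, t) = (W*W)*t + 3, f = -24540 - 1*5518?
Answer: 205554003/594474380 ≈ 0.34577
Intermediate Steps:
f = -30058 (f = -24540 - 5518 = -30058)
q(W, t) = 3 + t*W**2 (q(W, t) = W**2*t + 3 = t*W**2 + 3 = 3 + t*W**2)
K(x) = 3 + x*(6 + x) (K(x) = 3 + x*(x + 6) = 3 + x*(6 + x))
F = -30058
7033/11188 + F/K(q(-8, 5)) = 7033/11188 - 30058/(3 + (3 + 5*(-8)**2)**2 + 6*(3 + 5*(-8)**2)) = 7033*(1/11188) - 30058/(3 + (3 + 5*64)**2 + 6*(3 + 5*64)) = 7033/11188 - 30058/(3 + (3 + 320)**2 + 6*(3 + 320)) = 7033/11188 - 30058/(3 + 323**2 + 6*323) = 7033/11188 - 30058/(3 + 104329 + 1938) = 7033/11188 - 30058/106270 = 7033/11188 - 30058*1/106270 = 7033/11188 - 15029/53135 = 205554003/594474380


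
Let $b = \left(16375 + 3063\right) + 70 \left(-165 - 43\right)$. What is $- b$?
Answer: $-4878$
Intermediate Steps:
$b = 4878$ ($b = 19438 + 70 \left(-208\right) = 19438 - 14560 = 4878$)
$- b = \left(-1\right) 4878 = -4878$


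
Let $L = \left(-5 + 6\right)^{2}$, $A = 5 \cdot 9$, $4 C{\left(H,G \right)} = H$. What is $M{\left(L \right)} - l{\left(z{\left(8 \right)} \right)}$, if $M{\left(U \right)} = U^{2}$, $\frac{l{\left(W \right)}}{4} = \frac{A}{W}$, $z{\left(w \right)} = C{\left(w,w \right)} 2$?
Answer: $-44$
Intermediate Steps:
$C{\left(H,G \right)} = \frac{H}{4}$
$A = 45$
$L = 1$ ($L = 1^{2} = 1$)
$z{\left(w \right)} = \frac{w}{2}$ ($z{\left(w \right)} = \frac{w}{4} \cdot 2 = \frac{w}{2}$)
$l{\left(W \right)} = \frac{180}{W}$ ($l{\left(W \right)} = 4 \frac{45}{W} = \frac{180}{W}$)
$M{\left(L \right)} - l{\left(z{\left(8 \right)} \right)} = 1^{2} - \frac{180}{\frac{1}{2} \cdot 8} = 1 - \frac{180}{4} = 1 - 180 \cdot \frac{1}{4} = 1 - 45 = -44$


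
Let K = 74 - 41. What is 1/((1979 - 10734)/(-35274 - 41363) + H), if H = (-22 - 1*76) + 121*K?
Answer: 76637/298509870 ≈ 0.00025673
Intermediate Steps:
K = 33
H = 3895 (H = (-22 - 1*76) + 121*33 = (-22 - 76) + 3993 = -98 + 3993 = 3895)
1/((1979 - 10734)/(-35274 - 41363) + H) = 1/((1979 - 10734)/(-35274 - 41363) + 3895) = 1/(-8755/(-76637) + 3895) = 1/(-8755*(-1/76637) + 3895) = 1/(8755/76637 + 3895) = 1/(298509870/76637) = 76637/298509870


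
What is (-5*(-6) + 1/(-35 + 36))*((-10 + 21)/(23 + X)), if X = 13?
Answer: 341/36 ≈ 9.4722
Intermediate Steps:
(-5*(-6) + 1/(-35 + 36))*((-10 + 21)/(23 + X)) = (-5*(-6) + 1/(-35 + 36))*((-10 + 21)/(23 + 13)) = (30 + 1/1)*(11/36) = (30 + 1)*(11*(1/36)) = 31*(11/36) = 341/36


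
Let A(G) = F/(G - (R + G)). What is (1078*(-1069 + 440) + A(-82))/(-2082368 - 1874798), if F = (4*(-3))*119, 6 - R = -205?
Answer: 71534827/417481013 ≈ 0.17135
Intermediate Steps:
R = 211 (R = 6 - 1*(-205) = 6 + 205 = 211)
F = -1428 (F = -12*119 = -1428)
A(G) = 1428/211 (A(G) = -1428/(G - (211 + G)) = -1428/(G + (-211 - G)) = -1428/(-211) = -1428*(-1/211) = 1428/211)
(1078*(-1069 + 440) + A(-82))/(-2082368 - 1874798) = (1078*(-1069 + 440) + 1428/211)/(-2082368 - 1874798) = (1078*(-629) + 1428/211)/(-3957166) = (-678062 + 1428/211)*(-1/3957166) = -143069654/211*(-1/3957166) = 71534827/417481013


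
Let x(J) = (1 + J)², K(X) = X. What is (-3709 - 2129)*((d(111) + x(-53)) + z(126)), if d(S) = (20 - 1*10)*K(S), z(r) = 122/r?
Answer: -66815354/3 ≈ -2.2272e+7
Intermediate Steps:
d(S) = 10*S (d(S) = (20 - 1*10)*S = (20 - 10)*S = 10*S)
(-3709 - 2129)*((d(111) + x(-53)) + z(126)) = (-3709 - 2129)*((10*111 + (1 - 53)²) + 122/126) = -5838*((1110 + (-52)²) + 122*(1/126)) = -5838*((1110 + 2704) + 61/63) = -5838*(3814 + 61/63) = -5838*240343/63 = -66815354/3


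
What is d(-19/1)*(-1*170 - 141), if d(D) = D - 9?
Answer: 8708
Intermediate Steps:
d(D) = -9 + D
d(-19/1)*(-1*170 - 141) = (-9 - 19/1)*(-1*170 - 141) = (-9 - 19*1)*(-170 - 141) = (-9 - 19)*(-311) = -28*(-311) = 8708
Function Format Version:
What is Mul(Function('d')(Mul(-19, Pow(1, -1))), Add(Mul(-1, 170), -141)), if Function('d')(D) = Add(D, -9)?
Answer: 8708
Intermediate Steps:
Function('d')(D) = Add(-9, D)
Mul(Function('d')(Mul(-19, Pow(1, -1))), Add(Mul(-1, 170), -141)) = Mul(Add(-9, Mul(-19, Pow(1, -1))), Add(Mul(-1, 170), -141)) = Mul(Add(-9, Mul(-19, 1)), Add(-170, -141)) = Mul(Add(-9, -19), -311) = Mul(-28, -311) = 8708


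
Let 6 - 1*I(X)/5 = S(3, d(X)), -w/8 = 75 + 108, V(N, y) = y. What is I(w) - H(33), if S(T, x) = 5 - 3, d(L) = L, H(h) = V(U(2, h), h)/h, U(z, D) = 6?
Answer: 19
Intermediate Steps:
w = -1464 (w = -8*(75 + 108) = -8*183 = -1464)
H(h) = 1 (H(h) = h/h = 1)
S(T, x) = 2
I(X) = 20 (I(X) = 30 - 5*2 = 30 - 10 = 20)
I(w) - H(33) = 20 - 1*1 = 20 - 1 = 19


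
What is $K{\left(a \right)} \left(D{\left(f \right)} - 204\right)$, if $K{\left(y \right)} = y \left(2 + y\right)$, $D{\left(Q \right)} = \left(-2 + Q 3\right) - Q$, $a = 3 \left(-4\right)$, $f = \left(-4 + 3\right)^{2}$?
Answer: $-24480$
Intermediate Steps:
$f = 1$ ($f = \left(-1\right)^{2} = 1$)
$a = -12$
$D{\left(Q \right)} = -2 + 2 Q$ ($D{\left(Q \right)} = \left(-2 + 3 Q\right) - Q = -2 + 2 Q$)
$K{\left(a \right)} \left(D{\left(f \right)} - 204\right) = - 12 \left(2 - 12\right) \left(\left(-2 + 2 \cdot 1\right) - 204\right) = \left(-12\right) \left(-10\right) \left(\left(-2 + 2\right) - 204\right) = 120 \left(0 - 204\right) = 120 \left(-204\right) = -24480$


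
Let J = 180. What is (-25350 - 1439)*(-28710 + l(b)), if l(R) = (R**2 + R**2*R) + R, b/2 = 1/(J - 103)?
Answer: 50160681329712/65219 ≈ 7.6911e+8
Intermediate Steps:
b = 2/77 (b = 2/(180 - 103) = 2/77 ≈ 0.025974)
l(R) = R + R**2 + R**3 (l(R) = (R**2 + R**3) + R = R + R**2 + R**3)
(-25350 - 1439)*(-28710 + l(b)) = (-25350 - 1439)*(-28710 + 2*(1 + 2/77 + (2/77)**2)/77) = -26789*(-28710 + 2*(1 + 2/77 + 4/5929)/77) = -26789*(-28710 + (2/77)*(6087/5929)) = -26789*(-28710 + 12174/456533) = -26789*(-13107050256/456533) = 50160681329712/65219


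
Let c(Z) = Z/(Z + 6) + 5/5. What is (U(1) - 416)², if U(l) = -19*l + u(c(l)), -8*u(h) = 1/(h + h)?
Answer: 3101041969/16384 ≈ 1.8927e+5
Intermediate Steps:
c(Z) = 1 + Z/(6 + Z) (c(Z) = Z/(6 + Z) + 5*(⅕) = Z/(6 + Z) + 1 = 1 + Z/(6 + Z))
u(h) = -1/(16*h) (u(h) = -1/(8*(h + h)) = -1/(2*h)/8 = -1/(16*h))
U(l) = -19*l - (6 + l)/(32*(3 + l)) (U(l) = -19*l - (6 + l)/(2*(3 + l))/16 = -19*l - (6 + l)/(32*(3 + l)))
(U(1) - 416)² = ((-6 - 1*1 - 608*1*(3 + 1))/(32*(3 + 1)) - 416)² = ((1/32)*(-6 - 1 - 608*1*4)/4 - 416)² = ((1/32)*(¼)*(-6 - 1 - 2432) - 416)² = ((1/32)*(¼)*(-2439) - 416)² = (-2439/128 - 416)² = (-55687/128)² = 3101041969/16384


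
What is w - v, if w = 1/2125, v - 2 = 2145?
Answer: -4562374/2125 ≈ -2147.0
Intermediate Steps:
v = 2147 (v = 2 + 2145 = 2147)
w = 1/2125 ≈ 0.00047059
w - v = 1/2125 - 1*2147 = 1/2125 - 2147 = -4562374/2125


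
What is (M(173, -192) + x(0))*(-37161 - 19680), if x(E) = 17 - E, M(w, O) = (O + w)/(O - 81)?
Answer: -88293020/91 ≈ -9.7025e+5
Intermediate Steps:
M(w, O) = (O + w)/(-81 + O)
(M(173, -192) + x(0))*(-37161 - 19680) = ((-192 + 173)/(-81 - 192) + (17 - 1*0))*(-37161 - 19680) = (-19/(-273) + (17 + 0))*(-56841) = (-1/273*(-19) + 17)*(-56841) = (19/273 + 17)*(-56841) = (4660/273)*(-56841) = -88293020/91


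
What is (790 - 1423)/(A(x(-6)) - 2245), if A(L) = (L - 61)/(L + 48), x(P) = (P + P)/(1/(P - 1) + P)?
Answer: 1359684/4824799 ≈ 0.28181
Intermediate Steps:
x(P) = 2*P/(P + 1/(-1 + P)) (x(P) = (2*P)/(1/(-1 + P) + P) = (2*P)/(P + 1/(-1 + P)) = 2*P/(P + 1/(-1 + P)))
A(L) = (-61 + L)/(48 + L)
(790 - 1423)/(A(x(-6)) - 2245) = (790 - 1423)/((-61 + 2*(-6)*(-1 - 6)/(1 + (-6)² - 1*(-6)))/(48 + 2*(-6)*(-1 - 6)/(1 + (-6)² - 1*(-6))) - 2245) = -633/((-61 + 2*(-6)*(-7)/(1 + 36 + 6))/(48 + 2*(-6)*(-7)/(1 + 36 + 6)) - 2245) = -633/((-61 + 2*(-6)*(-7)/43)/(48 + 2*(-6)*(-7)/43) - 2245) = -633/((-61 + 2*(-6)*(1/43)*(-7))/(48 + 2*(-6)*(1/43)*(-7)) - 2245) = -633/((-61 + 84/43)/(48 + 84/43) - 2245) = -633/(-2539/43/(2148/43) - 2245) = -633/((43/2148)*(-2539/43) - 2245) = -633/(-2539/2148 - 2245) = -633/(-4824799/2148) = -633*(-2148/4824799) = 1359684/4824799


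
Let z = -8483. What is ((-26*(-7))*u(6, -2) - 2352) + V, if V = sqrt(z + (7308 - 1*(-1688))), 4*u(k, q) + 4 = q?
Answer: -2625 + 3*sqrt(57) ≈ -2602.4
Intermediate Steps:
u(k, q) = -1 + q/4
V = 3*sqrt(57) (V = sqrt(-8483 + (7308 - 1*(-1688))) = sqrt(-8483 + (7308 + 1688)) = sqrt(-8483 + 8996) = sqrt(513) = 3*sqrt(57) ≈ 22.650)
((-26*(-7))*u(6, -2) - 2352) + V = ((-26*(-7))*(-1 + (1/4)*(-2)) - 2352) + 3*sqrt(57) = (182*(-1 - 1/2) - 2352) + 3*sqrt(57) = (182*(-3/2) - 2352) + 3*sqrt(57) = (-273 - 2352) + 3*sqrt(57) = -2625 + 3*sqrt(57)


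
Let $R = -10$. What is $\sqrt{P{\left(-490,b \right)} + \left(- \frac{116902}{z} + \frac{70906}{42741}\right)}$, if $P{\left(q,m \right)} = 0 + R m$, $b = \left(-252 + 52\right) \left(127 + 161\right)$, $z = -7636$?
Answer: $\frac{\sqrt{1704331119044382774918}}{54395046} \approx 758.96$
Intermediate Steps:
$b = -57600$ ($b = \left(-200\right) 288 = -57600$)
$P{\left(q,m \right)} = - 10 m$ ($P{\left(q,m \right)} = 0 - 10 m = - 10 m$)
$\sqrt{P{\left(-490,b \right)} + \left(- \frac{116902}{z} + \frac{70906}{42741}\right)} = \sqrt{\left(-10\right) \left(-57600\right) + \left(- \frac{116902}{-7636} + \frac{70906}{42741}\right)} = \sqrt{576000 + \left(\left(-116902\right) \left(- \frac{1}{7636}\right) + 70906 \cdot \frac{1}{42741}\right)} = \sqrt{576000 + \left(\frac{58451}{3818} + \frac{70906}{42741}\right)} = \sqrt{576000 + \frac{2768973299}{163185138}} = \sqrt{\frac{93997408461299}{163185138}} = \frac{\sqrt{1704331119044382774918}}{54395046}$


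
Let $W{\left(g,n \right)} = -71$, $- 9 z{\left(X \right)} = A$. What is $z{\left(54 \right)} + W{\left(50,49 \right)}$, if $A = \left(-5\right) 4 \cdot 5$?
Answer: $- \frac{539}{9} \approx -59.889$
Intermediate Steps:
$A = -100$ ($A = \left(-20\right) 5 = -100$)
$z{\left(X \right)} = \frac{100}{9}$ ($z{\left(X \right)} = \left(- \frac{1}{9}\right) \left(-100\right) = \frac{100}{9}$)
$z{\left(54 \right)} + W{\left(50,49 \right)} = \frac{100}{9} - 71 = - \frac{539}{9}$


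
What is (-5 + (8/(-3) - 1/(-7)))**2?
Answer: 24964/441 ≈ 56.608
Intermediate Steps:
(-5 + (8/(-3) - 1/(-7)))**2 = (-5 + (8*(-1/3) - 1*(-1/7)))**2 = (-5 + (-8/3 + 1/7))**2 = (-5 - 53/21)**2 = (-158/21)**2 = 24964/441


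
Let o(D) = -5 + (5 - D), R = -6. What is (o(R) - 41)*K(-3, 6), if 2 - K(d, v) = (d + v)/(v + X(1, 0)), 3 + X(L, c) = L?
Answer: -175/4 ≈ -43.750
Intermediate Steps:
X(L, c) = -3 + L
K(d, v) = 2 - (d + v)/(-2 + v) (K(d, v) = 2 - (d + v)/(v + (-3 + 1)) = 2 - (d + v)/(v - 2) = 2 - (d + v)/(-2 + v))
o(D) = -D
(o(R) - 41)*K(-3, 6) = (-1*(-6) - 41)*((-4 + 6 - 1*(-3))/(-2 + 6)) = (6 - 41)*((-4 + 6 + 3)/4) = -35*5/4 = -175/4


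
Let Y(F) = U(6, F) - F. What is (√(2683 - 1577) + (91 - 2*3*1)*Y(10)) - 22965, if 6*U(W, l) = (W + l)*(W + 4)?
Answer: -64645/3 + √1106 ≈ -21515.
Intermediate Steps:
U(W, l) = (4 + W)*(W + l)/6 (U(W, l) = ((W + l)*(W + 4))/6 = ((W + l)*(4 + W))/6 = ((4 + W)*(W + l))/6 = (4 + W)*(W + l)/6)
Y(F) = 10 + 2*F/3 (Y(F) = ((⅙)*6² + (⅔)*6 + 2*F/3 + (⅙)*6*F) - F = ((⅙)*36 + 4 + 2*F/3 + F) - F = (6 + 4 + 2*F/3 + F) - F = (10 + 5*F/3) - F = 10 + 2*F/3)
(√(2683 - 1577) + (91 - 2*3*1)*Y(10)) - 22965 = (√(2683 - 1577) + (91 - 2*3*1)*(10 + (⅔)*10)) - 22965 = (√1106 + (91 - 6*1)*(10 + 20/3)) - 22965 = (√1106 + (91 - 6)*(50/3)) - 22965 = (√1106 + 85*(50/3)) - 22965 = (√1106 + 4250/3) - 22965 = (4250/3 + √1106) - 22965 = -64645/3 + √1106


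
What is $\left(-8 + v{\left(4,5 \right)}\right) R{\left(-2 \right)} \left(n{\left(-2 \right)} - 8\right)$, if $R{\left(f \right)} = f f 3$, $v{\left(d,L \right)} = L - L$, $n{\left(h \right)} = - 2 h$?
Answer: $384$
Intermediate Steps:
$v{\left(d,L \right)} = 0$
$R{\left(f \right)} = 3 f^{2}$ ($R{\left(f \right)} = f^{2} \cdot 3 = 3 f^{2}$)
$\left(-8 + v{\left(4,5 \right)}\right) R{\left(-2 \right)} \left(n{\left(-2 \right)} - 8\right) = \left(-8 + 0\right) 3 \left(-2\right)^{2} \left(\left(-2\right) \left(-2\right) - 8\right) = - 8 \cdot 3 \cdot 4 \left(4 - 8\right) = \left(-8\right) 12 \left(-4\right) = \left(-96\right) \left(-4\right) = 384$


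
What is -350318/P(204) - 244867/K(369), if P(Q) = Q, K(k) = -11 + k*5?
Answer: -12364930/6681 ≈ -1850.8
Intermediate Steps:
K(k) = -11 + 5*k
-350318/P(204) - 244867/K(369) = -350318/204 - 244867/(-11 + 5*369) = -350318*1/204 - 244867/(-11 + 1845) = -175159/102 - 244867/1834 = -175159/102 - 244867*1/1834 = -175159/102 - 34981/262 = -12364930/6681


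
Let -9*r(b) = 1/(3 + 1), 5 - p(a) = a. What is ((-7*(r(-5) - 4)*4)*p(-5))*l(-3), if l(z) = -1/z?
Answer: 10150/27 ≈ 375.93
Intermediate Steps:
p(a) = 5 - a
r(b) = -1/36 (r(b) = -1/(9*(3 + 1)) = -⅑/4 = -⅑*¼ = -1/36)
((-7*(r(-5) - 4)*4)*p(-5))*l(-3) = ((-7*(-1/36 - 4)*4)*(5 - 1*(-5)))*(-1/(-3)) = ((-(-1015)*4/36)*(5 + 5))*(-1*(-⅓)) = (-7*(-145/9)*10)*(⅓) = ((1015/9)*10)*(⅓) = (10150/9)*(⅓) = 10150/27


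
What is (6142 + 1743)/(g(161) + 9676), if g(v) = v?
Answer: 7885/9837 ≈ 0.80157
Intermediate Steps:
(6142 + 1743)/(g(161) + 9676) = (6142 + 1743)/(161 + 9676) = 7885/9837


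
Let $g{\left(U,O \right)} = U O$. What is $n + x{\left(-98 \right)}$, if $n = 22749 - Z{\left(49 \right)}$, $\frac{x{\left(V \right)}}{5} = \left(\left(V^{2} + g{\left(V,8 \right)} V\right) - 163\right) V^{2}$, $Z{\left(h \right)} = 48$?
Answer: $4142852161$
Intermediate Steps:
$g{\left(U,O \right)} = O U$
$x{\left(V \right)} = 5 V^{2} \left(-163 + 9 V^{2}\right)$ ($x{\left(V \right)} = 5 \left(\left(V^{2} + 8 V V\right) - 163\right) V^{2} = 5 \left(\left(V^{2} + 8 V^{2}\right) - 163\right) V^{2} = 5 \left(9 V^{2} - 163\right) V^{2} = 5 \left(-163 + 9 V^{2}\right) V^{2} = 5 V^{2} \left(-163 + 9 V^{2}\right)$)
$n = 22701$ ($n = 22749 - 48 = 22701$)
$n + x{\left(-98 \right)} = 22701 + \left(-98\right)^{2} \left(-815 + 45 \left(-98\right)^{2}\right) = 22701 + 9604 \left(-815 + 45 \cdot 9604\right) = 22701 + 9604 \left(-815 + 432180\right) = 22701 + 9604 \cdot 431365 = 22701 + 4142829460 = 4142852161$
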